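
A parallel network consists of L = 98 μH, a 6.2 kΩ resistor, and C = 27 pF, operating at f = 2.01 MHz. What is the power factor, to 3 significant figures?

0.326

ω = 2πf = 1.263e+07 rad/s
X_L = ωL = 1240 Ω
X_C = 1/(ωC) = 2930 Ω
Parallel: admittances add. Y = 1/R + 1/(jωL) + jωC
Y = (0.000161 − j0.000467) S
|Y| = 0.000494 S → |Z| = 1/|Y| = 2020 Ω, ∠Z = −∠Y = 70.9°
cos φ = cos(70.9°) = 0.326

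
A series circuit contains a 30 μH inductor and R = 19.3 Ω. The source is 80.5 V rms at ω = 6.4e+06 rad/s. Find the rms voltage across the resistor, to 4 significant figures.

X_L = ωL = 192.0 Ω
Z = 19.30 + j192.0 Ω
|Z| = √(19.30² + 192.0²) = 193.0 Ω
I = V/|Z| = 417.2 mA
V_R = I·|Z_R| = 0.4172 × 19.30 = 8.051 V

8.051 V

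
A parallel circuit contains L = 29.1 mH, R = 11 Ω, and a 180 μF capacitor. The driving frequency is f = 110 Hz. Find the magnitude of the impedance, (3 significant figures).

ω = 2πf = 691.2 rad/s
X_L = ωL = 20.1 Ω
X_C = 1/(ωC) = 8.04 Ω
Parallel: admittances add. Y = 1/R + 1/(jωL) + jωC
Y = (0.0909 + j0.0747) S
|Y| = 0.118 S → |Z| = 1/|Y| = 8.50 Ω, ∠Z = −∠Y = -39.4°

8.50 Ω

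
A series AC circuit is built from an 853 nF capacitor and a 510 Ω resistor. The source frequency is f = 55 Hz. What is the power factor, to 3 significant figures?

ω = 2πf = 345.6 rad/s
X_C = 1/(ωC) = 3390 Ω
Z = 510 − j3390 Ω
|Z| = √(510² + 3390²) = 3430 Ω
∠Z = arctan(-3390/510) = -81.5°
cos φ = cos(-81.5°) = 0.149

0.149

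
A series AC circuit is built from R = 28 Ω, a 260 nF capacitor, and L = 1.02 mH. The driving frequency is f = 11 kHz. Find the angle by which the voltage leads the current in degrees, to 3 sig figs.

ω = 2πf = 69120 rad/s
X_L = ωL = 70.5 Ω
X_C = 1/(ωC) = 55.6 Ω
Net reactance X = X_L − X_C = 14.8 Ω
Z = 28.0 + j14.8 Ω
|Z| = √(28.0² + 14.8²) = 31.7 Ω
∠Z = arctan(14.8/28.0) = 27.9°

27.9°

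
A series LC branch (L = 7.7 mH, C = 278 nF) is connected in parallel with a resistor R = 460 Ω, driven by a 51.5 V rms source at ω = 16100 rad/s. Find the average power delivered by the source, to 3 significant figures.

5.77 W

X_L = ωL = 124 Ω
X_C = 1/(ωC) = 223 Ω
Branch 1: Z₁ = R = 460 Ω
Branch 2 (series LC): Z₂ = j(X_L − X_C) = −j99.5 Ω
Parallel: Z = Z₁Z₂/(Z₁+Z₂), |Z| = 97.2 Ω, ∠Z = -77.8°
I = V/|Z| = 530 mA
P = VI cos φ = 51.5 × 0.530 × cos(-77.8°) = 5.77 W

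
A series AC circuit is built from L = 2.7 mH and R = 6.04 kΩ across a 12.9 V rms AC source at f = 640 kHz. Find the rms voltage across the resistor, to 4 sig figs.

ω = 2πf = 4.021e+06 rad/s
X_L = ωL = 10860 Ω
Z = 6040 + j10860 Ω
|Z| = √(6040² + 10860²) = 12420 Ω
I = V/|Z| = 1.038 mA
V_R = I·|Z_R| = 0.001038 × 6040 = 6.271 V

6.271 V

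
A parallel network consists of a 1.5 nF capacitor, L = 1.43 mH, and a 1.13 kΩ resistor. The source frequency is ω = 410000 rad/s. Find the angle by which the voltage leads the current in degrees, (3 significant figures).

X_L = ωL = 586 Ω
X_C = 1/(ωC) = 1630 Ω
Parallel: admittances add. Y = 1/R + 1/(jωL) + jωC
Y = (0.000885 − j0.00109) S
|Y| = 0.00140 S → |Z| = 1/|Y| = 712 Ω, ∠Z = −∠Y = 50.9°

50.9°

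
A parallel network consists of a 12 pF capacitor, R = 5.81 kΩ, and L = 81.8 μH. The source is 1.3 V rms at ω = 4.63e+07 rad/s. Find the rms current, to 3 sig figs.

X_L = ωL = 3790 Ω
X_C = 1/(ωC) = 1800 Ω
Parallel: admittances add. Y = 1/R + 1/(jωL) + jωC
Y = (0.000172 + j0.000292) S
|Y| = 0.000339 S → |Z| = 1/|Y| = 2950 Ω, ∠Z = −∠Y = -59.4°
I = V/|Z| = 1.3/2950 = 440 μA

440 μA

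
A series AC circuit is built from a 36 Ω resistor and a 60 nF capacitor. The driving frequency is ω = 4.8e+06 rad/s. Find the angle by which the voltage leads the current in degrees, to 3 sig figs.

-5.51°

X_C = 1/(ωC) = 3.47 Ω
Z = 36.0 − j3.47 Ω
|Z| = √(36.0² + 3.47²) = 36.2 Ω
∠Z = arctan(-3.47/36.0) = -5.51°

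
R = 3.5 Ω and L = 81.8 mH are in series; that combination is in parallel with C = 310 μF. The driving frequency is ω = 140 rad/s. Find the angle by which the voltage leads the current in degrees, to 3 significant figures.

X_L = ωL = 11.5 Ω
X_C = 1/(ωC) = 23.0 Ω
Branch 1 (R+jX_L): Z₁ = 3.50 + j11.5 Ω, |Z₁| = 12.0 Ω
Branch 2 (−jX_C): Z₂ = −j23.0 Ω
Parallel: Z = Z₁Z₂/(Z₁+Z₂), |Z| = 22.8 Ω, ∠Z = 56.2°

56.2°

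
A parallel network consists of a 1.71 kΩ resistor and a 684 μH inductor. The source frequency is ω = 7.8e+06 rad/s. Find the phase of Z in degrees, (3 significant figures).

17.8°

X_L = ωL = 5340 Ω
Parallel: admittances add. Y = 1/R + 1/(jωL)
Y = (0.000585 − j0.000187) S
|Y| = 0.000614 S → |Z| = 1/|Y| = 1630 Ω, ∠Z = −∠Y = 17.8°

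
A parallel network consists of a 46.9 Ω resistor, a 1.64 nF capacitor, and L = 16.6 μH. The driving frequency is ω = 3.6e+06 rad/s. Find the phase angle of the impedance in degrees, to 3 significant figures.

X_L = ωL = 59.8 Ω
X_C = 1/(ωC) = 169 Ω
Parallel: admittances add. Y = 1/R + 1/(jωL) + jωC
Y = (0.0213 − j0.0108) S
|Y| = 0.0239 S → |Z| = 1/|Y| = 41.8 Ω, ∠Z = −∠Y = 26.9°

26.9°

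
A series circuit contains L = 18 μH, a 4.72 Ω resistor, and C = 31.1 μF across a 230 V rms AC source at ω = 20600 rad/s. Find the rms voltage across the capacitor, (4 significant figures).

73.75 V

X_L = ωL = 0.3708 Ω
X_C = 1/(ωC) = 1.561 Ω
Net reactance X = X_L − X_C = -1.190 Ω
Z = 4.720 − j1.190 Ω
|Z| = √(4.720² + 1.190²) = 4.868 Ω
I = V/|Z| = 47.25 A
V_C = I·|Z_C| = 47.25 × 1.561 = 73.75 V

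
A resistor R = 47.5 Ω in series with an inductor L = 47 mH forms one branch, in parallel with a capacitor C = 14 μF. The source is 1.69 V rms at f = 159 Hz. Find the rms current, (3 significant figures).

ω = 2πf = 999.0 rad/s
X_L = ωL = 47.0 Ω
X_C = 1/(ωC) = 71.5 Ω
Branch 1 (R+jX_L): Z₁ = 47.5 + j47.0 Ω, |Z₁| = 66.8 Ω
Branch 2 (−jX_C): Z₂ = −j71.5 Ω
Parallel: Z = Z₁Z₂/(Z₁+Z₂), |Z| = 89.3 Ω, ∠Z = -18.0°
I = V/|Z| = 1.69/89.3 = 18.9 mA

18.9 mA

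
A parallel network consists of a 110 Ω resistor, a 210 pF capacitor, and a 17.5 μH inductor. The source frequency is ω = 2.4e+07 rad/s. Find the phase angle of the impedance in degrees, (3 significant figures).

-16.3°

X_L = ωL = 420 Ω
X_C = 1/(ωC) = 198 Ω
Parallel: admittances add. Y = 1/R + 1/(jωL) + jωC
Y = (0.00909 + j0.00266) S
|Y| = 0.00947 S → |Z| = 1/|Y| = 106 Ω, ∠Z = −∠Y = -16.3°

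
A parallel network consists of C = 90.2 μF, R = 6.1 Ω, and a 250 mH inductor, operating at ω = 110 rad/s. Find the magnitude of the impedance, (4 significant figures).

X_L = ωL = 27.50 Ω
X_C = 1/(ωC) = 100.8 Ω
Parallel: admittances add. Y = 1/R + 1/(jωL) + jωC
Y = (0.1639 − j0.02644) S
|Y| = 0.1661 S → |Z| = 1/|Y| = 6.022 Ω, ∠Z = −∠Y = 9.163°

6.022 Ω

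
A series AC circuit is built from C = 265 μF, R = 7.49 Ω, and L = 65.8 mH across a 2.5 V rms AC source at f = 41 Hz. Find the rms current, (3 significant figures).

319 mA

ω = 2πf = 257.6 rad/s
X_L = ωL = 17.0 Ω
X_C = 1/(ωC) = 14.6 Ω
Net reactance X = X_L − X_C = 2.30 Ω
Z = 7.49 + j2.30 Ω
|Z| = √(7.49² + 2.30²) = 7.84 Ω
I = V/|Z| = 2.5/7.84 = 319 mA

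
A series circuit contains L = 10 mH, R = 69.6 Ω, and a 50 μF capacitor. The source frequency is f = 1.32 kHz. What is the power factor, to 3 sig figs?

ω = 2πf = 8294 rad/s
X_L = ωL = 82.9 Ω
X_C = 1/(ωC) = 2.41 Ω
Net reactance X = X_L − X_C = 80.5 Ω
Z = 69.6 + j80.5 Ω
|Z| = √(69.6² + 80.5²) = 106 Ω
∠Z = arctan(80.5/69.6) = 49.2°
cos φ = cos(49.2°) = 0.654

0.654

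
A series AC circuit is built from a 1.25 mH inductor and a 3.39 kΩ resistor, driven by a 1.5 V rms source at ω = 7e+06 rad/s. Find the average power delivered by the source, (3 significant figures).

X_L = ωL = 8750 Ω
Z = 3390 + j8750 Ω
|Z| = √(3390² + 8750²) = 9380 Ω
∠Z = arctan(8750/3390) = 68.8°
I = V/|Z| = 160 μA
P = VI cos φ = 1.5 × 0.000160 × cos(68.8°) = 86.6 μW

86.6 μW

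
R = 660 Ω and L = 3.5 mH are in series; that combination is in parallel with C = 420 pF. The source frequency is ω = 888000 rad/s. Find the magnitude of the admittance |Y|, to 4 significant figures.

X_L = ωL = 3108 Ω
X_C = 1/(ωC) = 2681 Ω
Branch 1 (R+jX_L): Z₁ = 660.0 + j3108 Ω, |Z₁| = 3177 Ω
Branch 2 (−jX_C): Z₂ = −j2681 Ω
Parallel: Z = Z₁Z₂/(Z₁+Z₂), |Z| = 10840 Ω, ∠Z = -44.88°
|Y| = 1/|Z| = 92.26 μS

92.26 μS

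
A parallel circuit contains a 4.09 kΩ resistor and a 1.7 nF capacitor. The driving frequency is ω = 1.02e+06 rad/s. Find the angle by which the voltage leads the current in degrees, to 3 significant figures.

-82.0°

X_C = 1/(ωC) = 577 Ω
Parallel: admittances add. Y = 1/R + jωC
Y = (0.000244 + j0.00173) S
|Y| = 0.00175 S → |Z| = 1/|Y| = 571 Ω, ∠Z = −∠Y = -82.0°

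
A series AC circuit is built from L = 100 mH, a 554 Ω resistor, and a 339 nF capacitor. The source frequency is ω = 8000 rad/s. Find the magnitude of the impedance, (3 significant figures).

702 Ω

X_L = ωL = 800 Ω
X_C = 1/(ωC) = 369 Ω
Net reactance X = X_L − X_C = 431 Ω
Z = 554 + j431 Ω
|Z| = √(554² + 431²) = 702 Ω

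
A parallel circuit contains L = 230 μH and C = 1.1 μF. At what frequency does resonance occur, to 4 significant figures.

10.01 kHz

ω₀ = 1/√(LC) = 1/√(0.00023 × 1.1e-06) = 62870 rad/s
f₀ = ω₀/(2π) = 10.01 kHz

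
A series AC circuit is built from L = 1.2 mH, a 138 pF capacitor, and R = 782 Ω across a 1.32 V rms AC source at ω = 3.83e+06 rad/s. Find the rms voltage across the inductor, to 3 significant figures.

2.16 V

X_L = ωL = 4600 Ω
X_C = 1/(ωC) = 1890 Ω
Net reactance X = X_L − X_C = 2700 Ω
Z = 782 + j2700 Ω
|Z| = √(782² + 2700²) = 2810 Ω
I = V/|Z| = 469 μA
V_L = I·|Z_L| = 0.000469 × 4600 = 2.16 V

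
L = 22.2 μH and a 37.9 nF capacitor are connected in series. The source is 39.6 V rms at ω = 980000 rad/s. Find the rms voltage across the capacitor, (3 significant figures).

X_L = ωL = 21.8 Ω
X_C = 1/(ωC) = 26.9 Ω
Net reactance X = X_L − X_C = -5.17 Ω
Z = − j5.17 Ω
|Z| = √(0² + 5.17²) = 5.17 Ω
I = V/|Z| = 7.66 A
V_C = I·|Z_C| = 7.66 × 26.9 = 206 V

206 V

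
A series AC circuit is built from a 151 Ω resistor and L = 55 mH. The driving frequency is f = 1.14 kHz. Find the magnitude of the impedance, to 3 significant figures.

422 Ω

ω = 2πf = 7163 rad/s
X_L = ωL = 394 Ω
Z = 151 + j394 Ω
|Z| = √(151² + 394²) = 422 Ω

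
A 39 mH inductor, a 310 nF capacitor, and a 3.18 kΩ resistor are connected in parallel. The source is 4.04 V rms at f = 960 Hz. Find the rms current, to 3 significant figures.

9.70 mA

ω = 2πf = 6032 rad/s
X_L = ωL = 235 Ω
X_C = 1/(ωC) = 535 Ω
Parallel: admittances add. Y = 1/R + 1/(jωL) + jωC
Y = (0.000314 − j0.00238) S
|Y| = 0.00240 S → |Z| = 1/|Y| = 416 Ω, ∠Z = −∠Y = 82.5°
I = V/|Z| = 4.04/416 = 9.70 mA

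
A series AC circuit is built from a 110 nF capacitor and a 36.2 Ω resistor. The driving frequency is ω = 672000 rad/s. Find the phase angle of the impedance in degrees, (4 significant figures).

X_C = 1/(ωC) = 13.53 Ω
Z = 36.20 − j13.53 Ω
|Z| = √(36.20² + 13.53²) = 38.65 Ω
∠Z = arctan(-13.53/36.20) = -20.49°

-20.49°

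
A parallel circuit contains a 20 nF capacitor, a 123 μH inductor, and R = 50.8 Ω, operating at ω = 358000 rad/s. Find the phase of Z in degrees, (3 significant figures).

X_L = ωL = 44.0 Ω
X_C = 1/(ωC) = 140 Ω
Parallel: admittances add. Y = 1/R + 1/(jωL) + jωC
Y = (0.0197 − j0.0155) S
|Y| = 0.0251 S → |Z| = 1/|Y| = 39.9 Ω, ∠Z = −∠Y = 38.3°

38.3°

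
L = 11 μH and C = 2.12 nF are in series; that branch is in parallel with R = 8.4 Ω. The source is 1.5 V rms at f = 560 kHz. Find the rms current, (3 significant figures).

ω = 2πf = 3.519e+06 rad/s
X_L = ωL = 38.7 Ω
X_C = 1/(ωC) = 134 Ω
Branch 1: Z₁ = R = 8.40 Ω
Branch 2 (series LC): Z₂ = j(X_L − X_C) = −j95.4 Ω
Parallel: Z = Z₁Z₂/(Z₁+Z₂), |Z| = 8.37 Ω, ∠Z = -5.03°
I = V/|Z| = 1.5/8.37 = 179 mA

179 mA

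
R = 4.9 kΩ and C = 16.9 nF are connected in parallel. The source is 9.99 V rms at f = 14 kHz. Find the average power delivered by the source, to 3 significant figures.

20.4 mW

ω = 2πf = 87960 rad/s
X_C = 1/(ωC) = 673 Ω
Parallel: admittances add. Y = 1/R + jωC
Y = (0.000204 + j0.00149) S
|Y| = 0.00150 S → |Z| = 1/|Y| = 666 Ω, ∠Z = −∠Y = -82.2°
I = V/|Z| = 15.0 mA
P = VI cos φ = 9.99 × 0.0150 × cos(-82.2°) = 20.4 mW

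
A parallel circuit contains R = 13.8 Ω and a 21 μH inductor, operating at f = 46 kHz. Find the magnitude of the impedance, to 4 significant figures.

5.556 Ω

ω = 2πf = 289000 rad/s
X_L = ωL = 6.070 Ω
Parallel: admittances add. Y = 1/R + 1/(jωL)
Y = (0.07246 − j0.1648) S
|Y| = 0.1800 S → |Z| = 1/|Y| = 5.556 Ω, ∠Z = −∠Y = 66.26°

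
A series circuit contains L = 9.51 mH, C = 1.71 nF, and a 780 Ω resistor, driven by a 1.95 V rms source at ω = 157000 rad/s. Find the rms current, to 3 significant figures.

825 μA

X_L = ωL = 1490 Ω
X_C = 1/(ωC) = 3720 Ω
Net reactance X = X_L − X_C = -2230 Ω
Z = 780 − j2230 Ω
|Z| = √(780² + 2230²) = 2360 Ω
I = V/|Z| = 1.95/2360 = 825 μA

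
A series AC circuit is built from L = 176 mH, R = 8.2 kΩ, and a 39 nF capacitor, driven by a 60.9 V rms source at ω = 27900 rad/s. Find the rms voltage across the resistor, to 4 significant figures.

X_L = ωL = 4910 Ω
X_C = 1/(ωC) = 919.0 Ω
Net reactance X = X_L − X_C = 3991 Ω
Z = 8200 + j3991 Ω
|Z| = √(8200² + 3991²) = 9120 Ω
I = V/|Z| = 6.678 mA
V_R = I·|Z_R| = 0.006678 × 8200 = 54.76 V

54.76 V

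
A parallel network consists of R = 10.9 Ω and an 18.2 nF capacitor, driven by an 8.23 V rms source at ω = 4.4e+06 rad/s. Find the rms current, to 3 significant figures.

1.00 A

X_C = 1/(ωC) = 12.5 Ω
Parallel: admittances add. Y = 1/R + jωC
Y = (0.0917 + j0.0801) S
|Y| = 0.122 S → |Z| = 1/|Y| = 8.21 Ω, ∠Z = −∠Y = -41.1°
I = V/|Z| = 8.23/8.21 = 1.00 A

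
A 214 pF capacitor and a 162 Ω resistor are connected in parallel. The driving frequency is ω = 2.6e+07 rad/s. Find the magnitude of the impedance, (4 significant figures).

X_C = 1/(ωC) = 179.7 Ω
Parallel: admittances add. Y = 1/R + jωC
Y = (0.006173 + j0.005564) S
|Y| = 0.008310 S → |Z| = 1/|Y| = 120.3 Ω, ∠Z = −∠Y = -42.03°

120.3 Ω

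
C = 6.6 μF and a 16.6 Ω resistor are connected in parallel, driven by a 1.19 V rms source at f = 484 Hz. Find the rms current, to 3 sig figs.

ω = 2πf = 3041 rad/s
X_C = 1/(ωC) = 49.8 Ω
Parallel: admittances add. Y = 1/R + jωC
Y = (0.0602 + j0.0201) S
|Y| = 0.0635 S → |Z| = 1/|Y| = 15.7 Ω, ∠Z = −∠Y = -18.4°
I = V/|Z| = 1.19/15.7 = 75.6 mA

75.6 mA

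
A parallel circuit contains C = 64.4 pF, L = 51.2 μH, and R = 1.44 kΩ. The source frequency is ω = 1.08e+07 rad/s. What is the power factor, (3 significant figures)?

X_L = ωL = 553 Ω
X_C = 1/(ωC) = 1440 Ω
Parallel: admittances add. Y = 1/R + 1/(jωL) + jωC
Y = (0.000694 − j0.00111) S
|Y| = 0.00131 S → |Z| = 1/|Y| = 762 Ω, ∠Z = −∠Y = 58.0°
cos φ = cos(58.0°) = 0.529

0.529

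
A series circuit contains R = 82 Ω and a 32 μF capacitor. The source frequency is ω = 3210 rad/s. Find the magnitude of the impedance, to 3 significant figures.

82.6 Ω

X_C = 1/(ωC) = 9.74 Ω
Z = 82.0 − j9.74 Ω
|Z| = √(82.0² + 9.74²) = 82.6 Ω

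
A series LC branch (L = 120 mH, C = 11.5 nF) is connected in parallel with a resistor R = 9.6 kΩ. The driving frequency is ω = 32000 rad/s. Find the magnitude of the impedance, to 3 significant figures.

1120 Ω

X_L = ωL = 3840 Ω
X_C = 1/(ωC) = 2720 Ω
Branch 1: Z₁ = R = 9600 Ω
Branch 2 (series LC): Z₂ = j(X_L − X_C) = j1120 Ω
Parallel: Z = Z₁Z₂/(Z₁+Z₂), |Z| = 1120 Ω, ∠Z = 83.3°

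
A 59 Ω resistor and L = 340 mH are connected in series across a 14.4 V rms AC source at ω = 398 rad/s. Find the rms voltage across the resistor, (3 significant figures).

X_L = ωL = 135 Ω
Z = 59.0 + j135 Ω
|Z| = √(59.0² + 135²) = 148 Ω
I = V/|Z| = 97.5 mA
V_R = I·|Z_R| = 0.0975 × 59.0 = 5.76 V

5.76 V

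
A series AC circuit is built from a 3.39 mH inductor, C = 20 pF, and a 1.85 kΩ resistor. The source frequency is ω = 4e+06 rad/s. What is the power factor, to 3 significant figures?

X_L = ωL = 13600 Ω
X_C = 1/(ωC) = 12500 Ω
Net reactance X = X_L − X_C = 1060 Ω
Z = 1850 + j1060 Ω
|Z| = √(1850² + 1060²) = 2130 Ω
∠Z = arctan(1060/1850) = 29.8°
cos φ = cos(29.8°) = 0.868

0.868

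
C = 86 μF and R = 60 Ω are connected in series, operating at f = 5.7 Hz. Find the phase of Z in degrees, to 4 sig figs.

ω = 2πf = 35.81 rad/s
X_C = 1/(ωC) = 324.7 Ω
Z = 60.00 − j324.7 Ω
|Z| = √(60.00² + 324.7²) = 330.2 Ω
∠Z = arctan(-324.7/60.00) = -79.53°

-79.53°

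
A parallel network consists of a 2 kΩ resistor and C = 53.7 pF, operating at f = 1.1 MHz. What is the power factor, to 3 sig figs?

ω = 2πf = 6.912e+06 rad/s
X_C = 1/(ωC) = 2690 Ω
Parallel: admittances add. Y = 1/R + jωC
Y = (0.000500 + j0.000371) S
|Y| = 0.000623 S → |Z| = 1/|Y| = 1610 Ω, ∠Z = −∠Y = -36.6°
cos φ = cos(-36.6°) = 0.803

0.803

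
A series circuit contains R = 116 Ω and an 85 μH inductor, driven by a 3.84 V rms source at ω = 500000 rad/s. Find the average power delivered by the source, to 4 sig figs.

X_L = ωL = 42.50 Ω
Z = 116.0 + j42.50 Ω
|Z| = √(116.0² + 42.50²) = 123.5 Ω
∠Z = arctan(42.50/116.0) = 20.12°
I = V/|Z| = 31.08 mA
P = VI cos φ = 3.84 × 0.03108 × cos(20.12°) = 112.1 mW

112.1 mW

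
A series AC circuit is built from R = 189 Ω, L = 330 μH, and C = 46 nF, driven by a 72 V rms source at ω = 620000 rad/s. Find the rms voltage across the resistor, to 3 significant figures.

X_L = ωL = 205 Ω
X_C = 1/(ωC) = 35.1 Ω
Net reactance X = X_L − X_C = 170 Ω
Z = 189 + j170 Ω
|Z| = √(189² + 170²) = 254 Ω
I = V/|Z| = 284 mA
V_R = I·|Z_R| = 0.284 × 189 = 53.6 V

53.6 V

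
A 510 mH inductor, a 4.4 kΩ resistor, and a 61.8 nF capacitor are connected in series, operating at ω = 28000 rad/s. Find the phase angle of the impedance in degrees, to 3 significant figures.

X_L = ωL = 14300 Ω
X_C = 1/(ωC) = 578 Ω
Net reactance X = X_L − X_C = 13700 Ω
Z = 4400 + j13700 Ω
|Z| = √(4400² + 13700²) = 14400 Ω
∠Z = arctan(13700/4400) = 72.2°

72.2°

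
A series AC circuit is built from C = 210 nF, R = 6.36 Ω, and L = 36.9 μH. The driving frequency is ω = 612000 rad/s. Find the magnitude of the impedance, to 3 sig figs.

X_L = ωL = 22.6 Ω
X_C = 1/(ωC) = 7.78 Ω
Net reactance X = X_L − X_C = 14.8 Ω
Z = 6.36 + j14.8 Ω
|Z| = √(6.36² + 14.8²) = 16.1 Ω

16.1 Ω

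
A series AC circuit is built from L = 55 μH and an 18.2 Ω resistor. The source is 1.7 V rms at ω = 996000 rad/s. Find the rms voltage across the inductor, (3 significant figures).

1.61 V

X_L = ωL = 54.8 Ω
Z = 18.2 + j54.8 Ω
|Z| = √(18.2² + 54.8²) = 57.7 Ω
I = V/|Z| = 29.5 mA
V_L = I·|Z_L| = 0.0295 × 54.8 = 1.61 V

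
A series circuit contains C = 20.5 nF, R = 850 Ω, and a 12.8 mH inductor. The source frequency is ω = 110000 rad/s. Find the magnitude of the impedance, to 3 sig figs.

1290 Ω

X_L = ωL = 1410 Ω
X_C = 1/(ωC) = 443 Ω
Net reactance X = X_L − X_C = 965 Ω
Z = 850 + j965 Ω
|Z| = √(850² + 965²) = 1290 Ω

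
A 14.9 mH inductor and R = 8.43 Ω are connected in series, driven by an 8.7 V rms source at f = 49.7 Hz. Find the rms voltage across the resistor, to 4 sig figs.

ω = 2πf = 312.3 rad/s
X_L = ωL = 4.653 Ω
Z = 8.430 + j4.653 Ω
|Z| = √(8.430² + 4.653²) = 9.629 Ω
I = V/|Z| = 903.5 mA
V_R = I·|Z_R| = 0.9035 × 8.430 = 7.617 V

7.617 V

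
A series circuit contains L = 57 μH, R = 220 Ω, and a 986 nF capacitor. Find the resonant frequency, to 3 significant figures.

ω₀ = 1/√(LC) = 1/√(5.7e-05 × 9.86e-07) = 133400 rad/s
f₀ = ω₀/(2π) = 21.2 kHz

21.2 kHz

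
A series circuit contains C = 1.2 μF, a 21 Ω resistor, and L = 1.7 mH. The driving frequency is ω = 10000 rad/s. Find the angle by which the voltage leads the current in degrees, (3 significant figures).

-72.4°

X_L = ωL = 17.0 Ω
X_C = 1/(ωC) = 83.3 Ω
Net reactance X = X_L − X_C = -66.3 Ω
Z = 21.0 − j66.3 Ω
|Z| = √(21.0² + 66.3²) = 69.6 Ω
∠Z = arctan(-66.3/21.0) = -72.4°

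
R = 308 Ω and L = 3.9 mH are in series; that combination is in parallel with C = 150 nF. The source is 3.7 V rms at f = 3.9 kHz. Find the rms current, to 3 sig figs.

15.0 mA

ω = 2πf = 24500 rad/s
X_L = ωL = 95.6 Ω
X_C = 1/(ωC) = 272 Ω
Branch 1 (R+jX_L): Z₁ = 308 + j95.6 Ω, |Z₁| = 322 Ω
Branch 2 (−jX_C): Z₂ = −j272 Ω
Parallel: Z = Z₁Z₂/(Z₁+Z₂), |Z| = 247 Ω, ∠Z = -42.9°
I = V/|Z| = 3.7/247 = 15.0 mA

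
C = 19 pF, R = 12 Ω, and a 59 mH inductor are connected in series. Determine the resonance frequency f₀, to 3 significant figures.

150 kHz

ω₀ = 1/√(LC) = 1/√(0.059 × 1.9e-11) = 944500 rad/s
f₀ = ω₀/(2π) = 150 kHz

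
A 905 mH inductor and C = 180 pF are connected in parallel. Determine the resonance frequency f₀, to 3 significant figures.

12.5 kHz

ω₀ = 1/√(LC) = 1/√(0.905 × 1.8e-10) = 78350 rad/s
f₀ = ω₀/(2π) = 12.5 kHz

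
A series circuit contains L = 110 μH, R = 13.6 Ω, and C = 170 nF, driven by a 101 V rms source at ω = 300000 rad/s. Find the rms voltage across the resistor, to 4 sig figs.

X_L = ωL = 33.00 Ω
X_C = 1/(ωC) = 19.61 Ω
Net reactance X = X_L − X_C = 13.39 Ω
Z = 13.60 + j13.39 Ω
|Z| = √(13.60² + 13.39²) = 19.09 Ω
I = V/|Z| = 5.292 A
V_R = I·|Z_R| = 5.292 × 13.60 = 71.97 V

71.97 V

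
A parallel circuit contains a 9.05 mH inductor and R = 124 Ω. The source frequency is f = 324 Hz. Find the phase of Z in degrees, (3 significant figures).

81.5°

ω = 2πf = 2036 rad/s
X_L = ωL = 18.4 Ω
Parallel: admittances add. Y = 1/R + 1/(jωL)
Y = (0.00806 − j0.0543) S
|Y| = 0.0549 S → |Z| = 1/|Y| = 18.2 Ω, ∠Z = −∠Y = 81.5°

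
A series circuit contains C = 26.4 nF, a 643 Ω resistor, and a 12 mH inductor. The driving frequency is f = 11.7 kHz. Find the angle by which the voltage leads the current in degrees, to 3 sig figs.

29.7°

ω = 2πf = 73510 rad/s
X_L = ωL = 882 Ω
X_C = 1/(ωC) = 515 Ω
Net reactance X = X_L − X_C = 367 Ω
Z = 643 + j367 Ω
|Z| = √(643² + 367²) = 740 Ω
∠Z = arctan(367/643) = 29.7°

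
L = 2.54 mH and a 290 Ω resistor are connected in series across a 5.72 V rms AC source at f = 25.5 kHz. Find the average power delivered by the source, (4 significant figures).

ω = 2πf = 160200 rad/s
X_L = ωL = 407.0 Ω
Z = 290.0 + j407.0 Ω
|Z| = √(290.0² + 407.0²) = 499.7 Ω
∠Z = arctan(407.0/290.0) = 54.53°
I = V/|Z| = 11.45 mA
P = VI cos φ = 5.72 × 0.01145 × cos(54.53°) = 38.00 mW

38.00 mW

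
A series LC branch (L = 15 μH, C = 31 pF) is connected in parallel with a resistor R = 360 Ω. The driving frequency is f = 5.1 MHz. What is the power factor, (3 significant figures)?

0.825

ω = 2πf = 3.204e+07 rad/s
X_L = ωL = 481 Ω
X_C = 1/(ωC) = 1010 Ω
Branch 1: Z₁ = R = 360 Ω
Branch 2 (series LC): Z₂ = j(X_L − X_C) = −j526 Ω
Parallel: Z = Z₁Z₂/(Z₁+Z₂), |Z| = 297 Ω, ∠Z = -34.4°
cos φ = cos(-34.4°) = 0.825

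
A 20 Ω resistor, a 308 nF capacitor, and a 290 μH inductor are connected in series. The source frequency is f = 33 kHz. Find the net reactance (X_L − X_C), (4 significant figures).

44.47 Ω

ω = 2πf = 207300 rad/s
X_L = ωL = 60.13 Ω
X_C = 1/(ωC) = 15.66 Ω
X = 60.13 − 15.66 = 44.47 Ω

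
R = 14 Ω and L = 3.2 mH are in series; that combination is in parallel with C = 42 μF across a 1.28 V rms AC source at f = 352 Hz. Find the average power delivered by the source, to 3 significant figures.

93.2 mW

ω = 2πf = 2212 rad/s
X_L = ωL = 7.08 Ω
X_C = 1/(ωC) = 10.8 Ω
Branch 1 (R+jX_L): Z₁ = 14.0 + j7.08 Ω, |Z₁| = 15.7 Ω
Branch 2 (−jX_C): Z₂ = −j10.8 Ω
Parallel: Z = Z₁Z₂/(Z₁+Z₂), |Z| = 11.7 Ω, ∠Z = -48.4°
I = V/|Z| = 110 mA
P = VI cos φ = 1.28 × 0.110 × cos(-48.4°) = 93.2 mW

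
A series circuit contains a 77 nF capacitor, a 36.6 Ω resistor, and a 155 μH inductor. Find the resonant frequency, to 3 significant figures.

ω₀ = 1/√(LC) = 1/√(0.000155 × 7.7e-08) = 289500 rad/s
f₀ = ω₀/(2π) = 46.1 kHz

46.1 kHz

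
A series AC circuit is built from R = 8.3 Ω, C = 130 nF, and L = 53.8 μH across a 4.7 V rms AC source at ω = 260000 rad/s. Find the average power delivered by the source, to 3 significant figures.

X_L = ωL = 14.0 Ω
X_C = 1/(ωC) = 29.6 Ω
Net reactance X = X_L − X_C = -15.6 Ω
Z = 8.30 − j15.6 Ω
|Z| = √(8.30² + 15.6²) = 17.7 Ω
∠Z = arctan(-15.6/8.30) = -62.0°
I = V/|Z| = 266 mA
P = VI cos φ = 4.7 × 0.266 × cos(-62.0°) = 587 mW

587 mW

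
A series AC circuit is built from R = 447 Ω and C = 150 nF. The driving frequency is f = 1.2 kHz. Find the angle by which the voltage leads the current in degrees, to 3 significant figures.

ω = 2πf = 7540 rad/s
X_C = 1/(ωC) = 884 Ω
Z = 447 − j884 Ω
|Z| = √(447² + 884²) = 991 Ω
∠Z = arctan(-884/447) = -63.2°

-63.2°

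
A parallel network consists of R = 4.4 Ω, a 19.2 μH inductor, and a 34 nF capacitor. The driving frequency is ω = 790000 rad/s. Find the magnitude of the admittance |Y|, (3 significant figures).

231 mS

X_L = ωL = 15.2 Ω
X_C = 1/(ωC) = 37.2 Ω
Parallel: admittances add. Y = 1/R + 1/(jωL) + jωC
Y = (0.227 − j0.0391) S
|Y| = 0.231 S → |Z| = 1/|Y| = 4.34 Ω, ∠Z = −∠Y = 9.75°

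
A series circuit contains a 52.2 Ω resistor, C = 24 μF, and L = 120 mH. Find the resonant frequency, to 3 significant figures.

93.8 Hz

ω₀ = 1/√(LC) = 1/√(0.12 × 2.4e-05) = 589.3 rad/s
f₀ = ω₀/(2π) = 93.8 Hz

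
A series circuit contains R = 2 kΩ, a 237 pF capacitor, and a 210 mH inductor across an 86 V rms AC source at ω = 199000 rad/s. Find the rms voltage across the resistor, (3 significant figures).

X_L = ωL = 41800 Ω
X_C = 1/(ωC) = 21200 Ω
Net reactance X = X_L − X_C = 20600 Ω
Z = 2000 + j20600 Ω
|Z| = √(2000² + 20600²) = 20700 Ω
I = V/|Z| = 4.16 mA
V_R = I·|Z_R| = 0.00416 × 2000 = 8.32 V

8.32 V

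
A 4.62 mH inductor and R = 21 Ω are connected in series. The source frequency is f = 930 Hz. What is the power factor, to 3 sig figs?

0.614

ω = 2πf = 5843 rad/s
X_L = ωL = 27.0 Ω
Z = 21.0 + j27.0 Ω
|Z| = √(21.0² + 27.0²) = 34.2 Ω
∠Z = arctan(27.0/21.0) = 52.1°
cos φ = cos(52.1°) = 0.614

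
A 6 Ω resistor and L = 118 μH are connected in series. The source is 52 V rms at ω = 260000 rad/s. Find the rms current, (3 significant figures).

X_L = ωL = 30.7 Ω
Z = 6.00 + j30.7 Ω
|Z| = √(6.00² + 30.7²) = 31.3 Ω
I = V/|Z| = 52/31.3 = 1.66 A

1.66 A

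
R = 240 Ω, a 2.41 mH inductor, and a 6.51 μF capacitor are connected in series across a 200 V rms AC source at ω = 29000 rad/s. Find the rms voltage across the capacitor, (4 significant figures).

4.262 V

X_L = ωL = 69.89 Ω
X_C = 1/(ωC) = 5.297 Ω
Net reactance X = X_L − X_C = 64.59 Ω
Z = 240.0 + j64.59 Ω
|Z| = √(240.0² + 64.59²) = 248.5 Ω
I = V/|Z| = 804.7 mA
V_C = I·|Z_C| = 0.8047 × 5.297 = 4.262 V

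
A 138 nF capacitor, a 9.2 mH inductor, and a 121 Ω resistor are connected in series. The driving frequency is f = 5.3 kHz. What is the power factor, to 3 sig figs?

0.806

ω = 2πf = 33300 rad/s
X_L = ωL = 306 Ω
X_C = 1/(ωC) = 218 Ω
Net reactance X = X_L − X_C = 88.8 Ω
Z = 121 + j88.8 Ω
|Z| = √(121² + 88.8²) = 150 Ω
∠Z = arctan(88.8/121) = 36.3°
cos φ = cos(36.3°) = 0.806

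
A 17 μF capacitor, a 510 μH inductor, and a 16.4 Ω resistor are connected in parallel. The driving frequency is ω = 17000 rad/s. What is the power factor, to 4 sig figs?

X_L = ωL = 8.670 Ω
X_C = 1/(ωC) = 3.460 Ω
Parallel: admittances add. Y = 1/R + 1/(jωL) + jωC
Y = (0.06098 + j0.1737) S
|Y| = 0.1841 S → |Z| = 1/|Y| = 5.433 Ω, ∠Z = −∠Y = -70.65°
cos φ = cos(-70.65°) = 0.3313

0.3313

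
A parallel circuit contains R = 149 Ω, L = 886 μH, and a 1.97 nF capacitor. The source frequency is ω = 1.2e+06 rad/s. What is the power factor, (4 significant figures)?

X_L = ωL = 1063 Ω
X_C = 1/(ωC) = 423.0 Ω
Parallel: admittances add. Y = 1/R + 1/(jωL) + jωC
Y = (0.006711 + j0.001423) S
|Y| = 0.006861 S → |Z| = 1/|Y| = 145.8 Ω, ∠Z = −∠Y = -11.97°
cos φ = cos(-11.97°) = 0.9782

0.9782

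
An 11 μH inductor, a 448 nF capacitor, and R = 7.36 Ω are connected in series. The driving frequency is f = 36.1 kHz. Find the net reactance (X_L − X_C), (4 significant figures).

-7.346 Ω

ω = 2πf = 226800 rad/s
X_L = ωL = 2.495 Ω
X_C = 1/(ωC) = 9.841 Ω
X = 2.495 − 9.841 = -7.346 Ω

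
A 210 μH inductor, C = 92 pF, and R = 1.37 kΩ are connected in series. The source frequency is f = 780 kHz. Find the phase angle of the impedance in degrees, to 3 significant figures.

-40.9°

ω = 2πf = 4.901e+06 rad/s
X_L = ωL = 1030 Ω
X_C = 1/(ωC) = 2220 Ω
Net reactance X = X_L − X_C = -1190 Ω
Z = 1370 − j1190 Ω
|Z| = √(1370² + 1190²) = 1810 Ω
∠Z = arctan(-1190/1370) = -40.9°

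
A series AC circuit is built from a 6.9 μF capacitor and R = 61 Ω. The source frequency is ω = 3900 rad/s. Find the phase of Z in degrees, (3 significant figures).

-31.3°

X_C = 1/(ωC) = 37.2 Ω
Z = 61.0 − j37.2 Ω
|Z| = √(61.0² + 37.2²) = 71.4 Ω
∠Z = arctan(-37.2/61.0) = -31.3°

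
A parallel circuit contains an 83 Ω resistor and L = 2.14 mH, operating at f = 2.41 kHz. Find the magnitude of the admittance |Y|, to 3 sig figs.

33.1 mS

ω = 2πf = 15140 rad/s
X_L = ωL = 32.4 Ω
Parallel: admittances add. Y = 1/R + 1/(jωL)
Y = (0.0120 − j0.0309) S
|Y| = 0.0331 S → |Z| = 1/|Y| = 30.2 Ω, ∠Z = −∠Y = 68.7°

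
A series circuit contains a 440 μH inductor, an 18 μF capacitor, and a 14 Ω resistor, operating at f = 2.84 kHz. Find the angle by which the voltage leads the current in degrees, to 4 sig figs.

ω = 2πf = 17840 rad/s
X_L = ωL = 7.851 Ω
X_C = 1/(ωC) = 3.113 Ω
Net reactance X = X_L − X_C = 4.738 Ω
Z = 14.00 + j4.738 Ω
|Z| = √(14.00² + 4.738²) = 14.78 Ω
∠Z = arctan(4.738/14.00) = 18.70°

18.70°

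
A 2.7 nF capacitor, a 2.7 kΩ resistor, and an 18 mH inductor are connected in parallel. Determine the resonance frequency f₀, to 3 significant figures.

22.8 kHz

ω₀ = 1/√(LC) = 1/√(0.018 × 2.7e-09) = 143400 rad/s
f₀ = ω₀/(2π) = 22.8 kHz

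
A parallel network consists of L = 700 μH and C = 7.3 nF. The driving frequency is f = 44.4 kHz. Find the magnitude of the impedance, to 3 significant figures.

ω = 2πf = 279000 rad/s
X_L = ωL = 195 Ω
X_C = 1/(ωC) = 491 Ω
Parallel: admittances add. Y = 1/(jωL) + jωC
Y = (0 − j0.00308) S
|Y| = 0.00308 S → |Z| = 1/|Y| = 324 Ω, ∠Z = −∠Y = 90.0°

324 Ω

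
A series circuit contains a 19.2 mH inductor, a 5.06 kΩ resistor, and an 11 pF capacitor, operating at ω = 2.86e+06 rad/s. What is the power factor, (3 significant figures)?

0.214

X_L = ωL = 54900 Ω
X_C = 1/(ωC) = 31800 Ω
Net reactance X = X_L − X_C = 23100 Ω
Z = 5060 + j23100 Ω
|Z| = √(5060² + 23100²) = 23700 Ω
∠Z = arctan(23100/5060) = 77.7°
cos φ = cos(77.7°) = 0.214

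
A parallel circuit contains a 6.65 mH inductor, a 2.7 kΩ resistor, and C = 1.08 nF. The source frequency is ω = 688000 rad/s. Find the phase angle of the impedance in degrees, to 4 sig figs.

X_L = ωL = 4575 Ω
X_C = 1/(ωC) = 1346 Ω
Parallel: admittances add. Y = 1/R + 1/(jωL) + jωC
Y = (0.0003704 + j0.0005245) S
|Y| = 0.0006421 S → |Z| = 1/|Y| = 1557 Ω, ∠Z = −∠Y = -54.77°

-54.77°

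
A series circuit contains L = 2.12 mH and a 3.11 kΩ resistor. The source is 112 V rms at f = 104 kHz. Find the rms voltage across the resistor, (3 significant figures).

ω = 2πf = 653500 rad/s
X_L = ωL = 1390 Ω
Z = 3110 + j1390 Ω
|Z| = √(3110² + 1390²) = 3400 Ω
I = V/|Z| = 32.9 mA
V_R = I·|Z_R| = 0.0329 × 3110 = 102 V

102 V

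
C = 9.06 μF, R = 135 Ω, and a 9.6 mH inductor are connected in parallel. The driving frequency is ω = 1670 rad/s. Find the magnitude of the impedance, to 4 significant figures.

20.91 Ω

X_L = ωL = 16.03 Ω
X_C = 1/(ωC) = 66.09 Ω
Parallel: admittances add. Y = 1/R + 1/(jωL) + jωC
Y = (0.007407 − j0.04725) S
|Y| = 0.04782 S → |Z| = 1/|Y| = 20.91 Ω, ∠Z = −∠Y = 81.09°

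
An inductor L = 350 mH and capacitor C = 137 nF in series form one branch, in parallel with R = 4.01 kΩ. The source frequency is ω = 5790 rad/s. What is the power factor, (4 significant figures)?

X_L = ωL = 2026 Ω
X_C = 1/(ωC) = 1261 Ω
Branch 1: Z₁ = R = 4010 Ω
Branch 2 (series LC): Z₂ = j(X_L − X_C) = j765.8 Ω
Parallel: Z = Z₁Z₂/(Z₁+Z₂), |Z| = 752.2 Ω, ∠Z = 79.19°
cos φ = cos(79.19°) = 0.1876

0.1876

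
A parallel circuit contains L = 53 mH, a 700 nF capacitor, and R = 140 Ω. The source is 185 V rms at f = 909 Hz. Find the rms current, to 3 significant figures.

ω = 2πf = 5711 rad/s
X_L = ωL = 303 Ω
X_C = 1/(ωC) = 250 Ω
Parallel: admittances add. Y = 1/R + 1/(jωL) + jωC
Y = (0.00714 + j0.000694) S
|Y| = 0.00718 S → |Z| = 1/|Y| = 139 Ω, ∠Z = −∠Y = -5.55°
I = V/|Z| = 185/139 = 1.33 A

1.33 A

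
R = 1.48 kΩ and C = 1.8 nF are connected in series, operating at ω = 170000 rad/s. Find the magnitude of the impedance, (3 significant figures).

X_C = 1/(ωC) = 3270 Ω
Z = 1480 − j3270 Ω
|Z| = √(1480² + 3270²) = 3590 Ω

3590 Ω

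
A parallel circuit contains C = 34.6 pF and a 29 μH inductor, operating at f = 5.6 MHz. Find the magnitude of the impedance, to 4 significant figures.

4212 Ω

ω = 2πf = 3.519e+07 rad/s
X_L = ωL = 1020 Ω
X_C = 1/(ωC) = 821.4 Ω
Parallel: admittances add. Y = 1/(jωL) + jωC
Y = (0 + j0.0002374) S
|Y| = 0.0002374 S → |Z| = 1/|Y| = 4212 Ω, ∠Z = −∠Y = -90.00°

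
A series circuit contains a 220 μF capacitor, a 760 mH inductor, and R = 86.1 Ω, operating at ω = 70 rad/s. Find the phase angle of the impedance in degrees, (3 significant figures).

X_L = ωL = 53.2 Ω
X_C = 1/(ωC) = 64.9 Ω
Net reactance X = X_L − X_C = -11.7 Ω
Z = 86.1 − j11.7 Ω
|Z| = √(86.1² + 11.7²) = 86.9 Ω
∠Z = arctan(-11.7/86.1) = -7.76°

-7.76°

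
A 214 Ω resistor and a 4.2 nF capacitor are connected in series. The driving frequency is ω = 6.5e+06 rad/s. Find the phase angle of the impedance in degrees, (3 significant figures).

X_C = 1/(ωC) = 36.6 Ω
Z = 214 − j36.6 Ω
|Z| = √(214² + 36.6²) = 217 Ω
∠Z = arctan(-36.6/214) = -9.71°

-9.71°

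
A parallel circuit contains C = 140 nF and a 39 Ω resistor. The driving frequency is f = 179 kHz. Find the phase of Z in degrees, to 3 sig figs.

ω = 2πf = 1.125e+06 rad/s
X_C = 1/(ωC) = 6.35 Ω
Parallel: admittances add. Y = 1/R + jωC
Y = (0.0256 + j0.157) S
|Y| = 0.160 S → |Z| = 1/|Y| = 6.27 Ω, ∠Z = −∠Y = -80.8°

-80.8°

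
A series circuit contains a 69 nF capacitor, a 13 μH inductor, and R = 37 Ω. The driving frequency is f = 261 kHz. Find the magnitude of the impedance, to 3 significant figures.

39.0 Ω

ω = 2πf = 1.64e+06 rad/s
X_L = ωL = 21.3 Ω
X_C = 1/(ωC) = 8.84 Ω
Net reactance X = X_L − X_C = 12.5 Ω
Z = 37.0 + j12.5 Ω
|Z| = √(37.0² + 12.5²) = 39.0 Ω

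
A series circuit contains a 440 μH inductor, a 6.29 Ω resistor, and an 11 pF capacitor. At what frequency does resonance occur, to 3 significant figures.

2.29 MHz

ω₀ = 1/√(LC) = 1/√(0.00044 × 1.1e-11) = 1.437e+07 rad/s
f₀ = ω₀/(2π) = 2.29 MHz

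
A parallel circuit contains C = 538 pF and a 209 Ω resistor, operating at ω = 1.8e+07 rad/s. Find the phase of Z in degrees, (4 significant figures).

-63.71°

X_C = 1/(ωC) = 103.3 Ω
Parallel: admittances add. Y = 1/R + jωC
Y = (0.004785 + j0.009684) S
|Y| = 0.01080 S → |Z| = 1/|Y| = 92.58 Ω, ∠Z = −∠Y = -63.71°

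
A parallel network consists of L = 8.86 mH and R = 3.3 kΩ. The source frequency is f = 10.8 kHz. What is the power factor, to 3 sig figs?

0.179

ω = 2πf = 67860 rad/s
X_L = ωL = 601 Ω
Parallel: admittances add. Y = 1/R + 1/(jωL)
Y = (0.000303 − j0.00166) S
|Y| = 0.00169 S → |Z| = 1/|Y| = 591 Ω, ∠Z = −∠Y = 79.7°
cos φ = cos(79.7°) = 0.179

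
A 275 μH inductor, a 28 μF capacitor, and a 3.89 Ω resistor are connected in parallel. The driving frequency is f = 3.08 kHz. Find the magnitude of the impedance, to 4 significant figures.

ω = 2πf = 19350 rad/s
X_L = ωL = 5.322 Ω
X_C = 1/(ωC) = 1.845 Ω
Parallel: admittances add. Y = 1/R + 1/(jωL) + jωC
Y = (0.2571 + j0.3540) S
|Y| = 0.4375 S → |Z| = 1/|Y| = 2.286 Ω, ∠Z = −∠Y = -54.01°

2.286 Ω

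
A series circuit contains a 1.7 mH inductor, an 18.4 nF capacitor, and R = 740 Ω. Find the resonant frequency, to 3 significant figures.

28.5 kHz

ω₀ = 1/√(LC) = 1/√(0.0017 × 1.84e-08) = 178800 rad/s
f₀ = ω₀/(2π) = 28.5 kHz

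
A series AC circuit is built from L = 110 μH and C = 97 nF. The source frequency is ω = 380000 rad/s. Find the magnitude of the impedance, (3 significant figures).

X_L = ωL = 41.8 Ω
X_C = 1/(ωC) = 27.1 Ω
Net reactance X = X_L − X_C = 14.7 Ω
Z = j14.7 Ω
|Z| = √(0² + 14.7²) = 14.7 Ω

14.7 Ω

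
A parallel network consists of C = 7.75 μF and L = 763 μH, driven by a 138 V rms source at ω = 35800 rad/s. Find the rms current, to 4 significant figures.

X_L = ωL = 27.32 Ω
X_C = 1/(ωC) = 3.604 Ω
Parallel: admittances add. Y = 1/(jωL) + jωC
Y = (0 + j0.2408) S
|Y| = 0.2408 S → |Z| = 1/|Y| = 4.152 Ω, ∠Z = −∠Y = -90.00°
I = V/|Z| = 138/4.152 = 33.24 A

33.24 A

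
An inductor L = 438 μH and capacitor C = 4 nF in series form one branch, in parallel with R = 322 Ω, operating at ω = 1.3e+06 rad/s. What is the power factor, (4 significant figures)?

X_L = ωL = 569.4 Ω
X_C = 1/(ωC) = 192.3 Ω
Branch 1: Z₁ = R = 322.0 Ω
Branch 2 (series LC): Z₂ = j(X_L − X_C) = j377.1 Ω
Parallel: Z = Z₁Z₂/(Z₁+Z₂), |Z| = 244.9 Ω, ∠Z = 40.49°
cos φ = cos(40.49°) = 0.7605

0.7605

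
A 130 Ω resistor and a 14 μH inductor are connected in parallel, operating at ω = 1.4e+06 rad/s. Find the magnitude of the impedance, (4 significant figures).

X_L = ωL = 19.60 Ω
Parallel: admittances add. Y = 1/R + 1/(jωL)
Y = (0.007692 − j0.05102) S
|Y| = 0.05160 S → |Z| = 1/|Y| = 19.38 Ω, ∠Z = −∠Y = 81.43°

19.38 Ω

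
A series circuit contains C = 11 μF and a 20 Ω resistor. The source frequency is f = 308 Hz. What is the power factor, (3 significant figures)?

0.392

ω = 2πf = 1935 rad/s
X_C = 1/(ωC) = 47.0 Ω
Z = 20.0 − j47.0 Ω
|Z| = √(20.0² + 47.0²) = 51.1 Ω
∠Z = arctan(-47.0/20.0) = -66.9°
cos φ = cos(-66.9°) = 0.392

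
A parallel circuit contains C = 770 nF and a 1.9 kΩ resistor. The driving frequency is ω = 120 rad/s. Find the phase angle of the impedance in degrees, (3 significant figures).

X_C = 1/(ωC) = 10800 Ω
Parallel: admittances add. Y = 1/R + jωC
Y = (0.000526 + j9.24e-05) S
|Y| = 0.000534 S → |Z| = 1/|Y| = 1870 Ω, ∠Z = −∠Y = -9.96°

-9.96°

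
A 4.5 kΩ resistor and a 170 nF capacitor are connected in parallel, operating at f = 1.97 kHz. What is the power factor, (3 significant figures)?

0.105

ω = 2πf = 12380 rad/s
X_C = 1/(ωC) = 475 Ω
Parallel: admittances add. Y = 1/R + jωC
Y = (0.000222 + j0.00210) S
|Y| = 0.00212 S → |Z| = 1/|Y| = 473 Ω, ∠Z = −∠Y = -84.0°
cos φ = cos(-84.0°) = 0.105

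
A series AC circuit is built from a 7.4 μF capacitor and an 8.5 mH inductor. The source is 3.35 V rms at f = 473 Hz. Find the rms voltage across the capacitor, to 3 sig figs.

ω = 2πf = 2972 rad/s
X_L = ωL = 25.3 Ω
X_C = 1/(ωC) = 45.5 Ω
Net reactance X = X_L − X_C = -20.2 Ω
Z = − j20.2 Ω
|Z| = √(0² + 20.2²) = 20.2 Ω
I = V/|Z| = 166 mA
V_C = I·|Z_C| = 0.166 × 45.5 = 7.54 V

7.54 V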